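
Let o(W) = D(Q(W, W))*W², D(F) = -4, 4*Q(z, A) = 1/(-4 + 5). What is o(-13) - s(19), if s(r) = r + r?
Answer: -714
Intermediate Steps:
Q(z, A) = ¼ (Q(z, A) = 1/(4*(-4 + 5)) = (¼)/1 = (¼)*1 = ¼)
o(W) = -4*W²
s(r) = 2*r
o(-13) - s(19) = -4*(-13)² - 2*19 = -4*169 - 1*38 = -676 - 38 = -714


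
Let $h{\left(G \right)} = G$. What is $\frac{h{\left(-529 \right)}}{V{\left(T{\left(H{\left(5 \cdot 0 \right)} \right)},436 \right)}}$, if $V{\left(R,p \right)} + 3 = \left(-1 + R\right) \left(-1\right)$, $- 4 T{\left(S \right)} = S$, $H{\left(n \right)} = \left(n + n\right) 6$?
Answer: $\frac{529}{2} \approx 264.5$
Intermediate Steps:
$H{\left(n \right)} = 12 n$ ($H{\left(n \right)} = 2 n 6 = 12 n$)
$T{\left(S \right)} = - \frac{S}{4}$
$V{\left(R,p \right)} = -2 - R$ ($V{\left(R,p \right)} = -3 + \left(-1 + R\right) \left(-1\right) = -3 - \left(-1 + R\right) = -2 - R$)
$\frac{h{\left(-529 \right)}}{V{\left(T{\left(H{\left(5 \cdot 0 \right)} \right)},436 \right)}} = - \frac{529}{-2 - - \frac{12 \cdot 5 \cdot 0}{4}} = - \frac{529}{-2 - - \frac{12 \cdot 0}{4}} = - \frac{529}{-2 - \left(- \frac{1}{4}\right) 0} = - \frac{529}{-2 - 0} = - \frac{529}{-2 + 0} = - \frac{529}{-2} = \left(-529\right) \left(- \frac{1}{2}\right) = \frac{529}{2}$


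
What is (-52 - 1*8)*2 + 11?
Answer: -109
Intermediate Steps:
(-52 - 1*8)*2 + 11 = (-52 - 8)*2 + 11 = -60*2 + 11 = -120 + 11 = -109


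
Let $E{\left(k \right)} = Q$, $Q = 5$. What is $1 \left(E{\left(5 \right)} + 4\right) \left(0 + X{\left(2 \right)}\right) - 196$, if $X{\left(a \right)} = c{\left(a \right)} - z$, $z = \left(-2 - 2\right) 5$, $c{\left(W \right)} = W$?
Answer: $2$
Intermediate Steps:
$E{\left(k \right)} = 5$
$z = -20$ ($z = \left(-4\right) 5 = -20$)
$X{\left(a \right)} = 20 + a$ ($X{\left(a \right)} = a - -20 = a + 20 = 20 + a$)
$1 \left(E{\left(5 \right)} + 4\right) \left(0 + X{\left(2 \right)}\right) - 196 = 1 \left(5 + 4\right) \left(0 + \left(20 + 2\right)\right) - 196 = 1 \cdot 9 \left(0 + 22\right) - 196 = 1 \cdot 9 \cdot 22 - 196 = 1 \cdot 198 - 196 = 198 - 196 = 2$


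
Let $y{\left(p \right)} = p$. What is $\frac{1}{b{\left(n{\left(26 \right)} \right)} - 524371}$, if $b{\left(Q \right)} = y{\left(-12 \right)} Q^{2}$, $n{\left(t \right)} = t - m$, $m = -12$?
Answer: $- \frac{1}{541699} \approx -1.846 \cdot 10^{-6}$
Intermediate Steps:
$n{\left(t \right)} = 12 + t$ ($n{\left(t \right)} = t - -12 = t + 12 = 12 + t$)
$b{\left(Q \right)} = - 12 Q^{2}$
$\frac{1}{b{\left(n{\left(26 \right)} \right)} - 524371} = \frac{1}{- 12 \left(12 + 26\right)^{2} - 524371} = \frac{1}{- 12 \cdot 38^{2} - 524371} = \frac{1}{\left(-12\right) 1444 - 524371} = \frac{1}{-17328 - 524371} = \frac{1}{-541699} = - \frac{1}{541699}$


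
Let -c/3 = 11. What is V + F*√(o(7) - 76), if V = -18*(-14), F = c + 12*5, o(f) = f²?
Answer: 252 + 81*I*√3 ≈ 252.0 + 140.3*I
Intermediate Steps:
c = -33 (c = -3*11 = -33)
F = 27 (F = -33 + 12*5 = -33 + 60 = 27)
V = 252
V + F*√(o(7) - 76) = 252 + 27*√(7² - 76) = 252 + 27*√(49 - 76) = 252 + 27*√(-27) = 252 + 27*(3*I*√3) = 252 + 81*I*√3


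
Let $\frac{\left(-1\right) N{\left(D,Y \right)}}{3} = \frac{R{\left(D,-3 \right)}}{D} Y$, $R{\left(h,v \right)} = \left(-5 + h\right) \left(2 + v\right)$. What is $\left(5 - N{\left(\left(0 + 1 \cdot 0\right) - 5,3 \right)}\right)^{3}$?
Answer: $-2197$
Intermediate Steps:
$N{\left(D,Y \right)} = - \frac{3 Y \left(5 - D\right)}{D}$ ($N{\left(D,Y \right)} = - 3 \frac{-10 - -15 + 2 D + D \left(-3\right)}{D} Y = - 3 \frac{-10 + 15 + 2 D - 3 D}{D} Y = - 3 \frac{5 - D}{D} Y = - 3 \frac{Y \left(5 - D\right)}{D} = - \frac{3 Y \left(5 - D\right)}{D}$)
$\left(5 - N{\left(\left(0 + 1 \cdot 0\right) - 5,3 \right)}\right)^{3} = \left(5 - 3 \cdot 3 \frac{1}{\left(0 + 1 \cdot 0\right) - 5} \left(-5 + \left(\left(0 + 1 \cdot 0\right) - 5\right)\right)\right)^{3} = \left(5 - 3 \cdot 3 \frac{1}{\left(0 + 0\right) - 5} \left(-5 + \left(\left(0 + 0\right) - 5\right)\right)\right)^{3} = \left(5 - 3 \cdot 3 \frac{1}{0 - 5} \left(-5 + \left(0 - 5\right)\right)\right)^{3} = \left(5 - 3 \cdot 3 \frac{1}{-5} \left(-5 - 5\right)\right)^{3} = \left(5 - 3 \cdot 3 \left(- \frac{1}{5}\right) \left(-10\right)\right)^{3} = \left(5 - 18\right)^{3} = \left(-13\right)^{3} = -2197$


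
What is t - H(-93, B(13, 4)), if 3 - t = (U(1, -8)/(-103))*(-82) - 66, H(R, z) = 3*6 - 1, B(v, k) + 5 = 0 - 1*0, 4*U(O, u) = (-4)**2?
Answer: 5028/103 ≈ 48.816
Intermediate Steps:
U(O, u) = 4 (U(O, u) = (1/4)*(-4)**2 = (1/4)*16 = 4)
B(v, k) = -5 (B(v, k) = -5 + (0 - 1*0) = -5 + (0 + 0) = -5 + 0 = -5)
H(R, z) = 17 (H(R, z) = 18 - 1 = 17)
t = 6779/103 (t = 3 - ((4/(-103))*(-82) - 66) = 3 - ((4*(-1/103))*(-82) - 66) = 3 - (-4/103*(-82) - 66) = 3 - (328/103 - 66) = 3 - 1*(-6470/103) = 3 + 6470/103 = 6779/103 ≈ 65.816)
t - H(-93, B(13, 4)) = 6779/103 - 1*17 = 6779/103 - 17 = 5028/103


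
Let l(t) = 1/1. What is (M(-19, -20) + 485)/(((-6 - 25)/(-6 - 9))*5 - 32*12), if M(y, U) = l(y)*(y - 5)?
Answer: -1383/1121 ≈ -1.2337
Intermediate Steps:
l(t) = 1
M(y, U) = -5 + y (M(y, U) = 1*(y - 5) = 1*(-5 + y) = -5 + y)
(M(-19, -20) + 485)/(((-6 - 25)/(-6 - 9))*5 - 32*12) = ((-5 - 19) + 485)/(((-6 - 25)/(-6 - 9))*5 - 32*12) = (-24 + 485)/(-31/(-15)*5 - 384) = 461/(-31*(-1/15)*5 - 384) = 461/((31/15)*5 - 384) = 461/(31/3 - 384) = 461/(-1121/3) = 461*(-3/1121) = -1383/1121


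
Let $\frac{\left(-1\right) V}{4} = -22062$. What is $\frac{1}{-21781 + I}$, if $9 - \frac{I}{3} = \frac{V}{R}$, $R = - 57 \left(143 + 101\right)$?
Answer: $- \frac{1159}{25190824} \approx -4.6009 \cdot 10^{-5}$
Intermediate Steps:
$V = 88248$ ($V = \left(-4\right) \left(-22062\right) = 88248$)
$R = -13908$ ($R = \left(-57\right) 244 = -13908$)
$I = \frac{53355}{1159}$ ($I = 27 - 3 \frac{88248}{-13908} = 27 - 3 \cdot 88248 \left(- \frac{1}{13908}\right) = 27 - - \frac{22062}{1159} = 27 + \frac{22062}{1159} = \frac{53355}{1159} \approx 46.035$)
$\frac{1}{-21781 + I} = \frac{1}{-21781 + \frac{53355}{1159}} = \frac{1}{- \frac{25190824}{1159}} = - \frac{1159}{25190824}$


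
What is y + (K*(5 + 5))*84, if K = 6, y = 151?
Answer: 5191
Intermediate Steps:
y + (K*(5 + 5))*84 = 151 + (6*(5 + 5))*84 = 151 + (6*10)*84 = 151 + 60*84 = 151 + 5040 = 5191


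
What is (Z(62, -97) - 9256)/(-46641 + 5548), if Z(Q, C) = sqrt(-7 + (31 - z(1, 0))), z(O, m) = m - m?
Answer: 712/3161 - 2*sqrt(6)/41093 ≈ 0.22513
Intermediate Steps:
z(O, m) = 0
Z(Q, C) = 2*sqrt(6) (Z(Q, C) = sqrt(-7 + (31 - 1*0)) = sqrt(-7 + (31 + 0)) = sqrt(-7 + 31) = sqrt(24) = 2*sqrt(6))
(Z(62, -97) - 9256)/(-46641 + 5548) = (2*sqrt(6) - 9256)/(-46641 + 5548) = (-9256 + 2*sqrt(6))/(-41093) = (-9256 + 2*sqrt(6))*(-1/41093) = 712/3161 - 2*sqrt(6)/41093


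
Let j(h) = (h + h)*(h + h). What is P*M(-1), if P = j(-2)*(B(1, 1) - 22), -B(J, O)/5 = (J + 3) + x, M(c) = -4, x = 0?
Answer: 2688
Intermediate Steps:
B(J, O) = -15 - 5*J (B(J, O) = -5*((J + 3) + 0) = -5*((3 + J) + 0) = -5*(3 + J) = -15 - 5*J)
j(h) = 4*h² (j(h) = (2*h)*(2*h) = 4*h²)
P = -672 (P = (4*(-2)²)*((-15 - 5*1) - 22) = (4*4)*((-15 - 5) - 22) = 16*(-20 - 22) = 16*(-42) = -672)
P*M(-1) = -672*(-4) = 2688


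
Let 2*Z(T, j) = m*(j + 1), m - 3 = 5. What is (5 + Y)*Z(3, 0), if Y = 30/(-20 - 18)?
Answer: 320/19 ≈ 16.842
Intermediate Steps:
m = 8 (m = 3 + 5 = 8)
Z(T, j) = 4 + 4*j (Z(T, j) = (8*(j + 1))/2 = (8*(1 + j))/2 = (8 + 8*j)/2 = 4 + 4*j)
Y = -15/19 (Y = 30/(-38) = 30*(-1/38) = -15/19 ≈ -0.78947)
(5 + Y)*Z(3, 0) = (5 - 15/19)*(4 + 4*0) = 80*(4 + 0)/19 = (80/19)*4 = 320/19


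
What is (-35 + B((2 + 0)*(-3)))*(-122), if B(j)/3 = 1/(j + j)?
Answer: 8601/2 ≈ 4300.5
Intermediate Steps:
B(j) = 3/(2*j) (B(j) = 3/(j + j) = 3/((2*j)) = 3*(1/(2*j)) = 3/(2*j))
(-35 + B((2 + 0)*(-3)))*(-122) = (-35 + 3/(2*(((2 + 0)*(-3)))))*(-122) = (-35 + 3/(2*((2*(-3)))))*(-122) = (-35 + (3/2)/(-6))*(-122) = (-35 + (3/2)*(-⅙))*(-122) = (-35 - ¼)*(-122) = -141/4*(-122) = 8601/2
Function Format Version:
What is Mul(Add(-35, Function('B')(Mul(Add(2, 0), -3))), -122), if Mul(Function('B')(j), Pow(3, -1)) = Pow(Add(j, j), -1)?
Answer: Rational(8601, 2) ≈ 4300.5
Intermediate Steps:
Function('B')(j) = Mul(Rational(3, 2), Pow(j, -1)) (Function('B')(j) = Mul(3, Pow(Add(j, j), -1)) = Mul(3, Pow(Mul(2, j), -1)) = Mul(3, Mul(Rational(1, 2), Pow(j, -1))) = Mul(Rational(3, 2), Pow(j, -1)))
Mul(Add(-35, Function('B')(Mul(Add(2, 0), -3))), -122) = Mul(Add(-35, Mul(Rational(3, 2), Pow(Mul(Add(2, 0), -3), -1))), -122) = Mul(Add(-35, Mul(Rational(3, 2), Pow(Mul(2, -3), -1))), -122) = Mul(Add(-35, Mul(Rational(3, 2), Pow(-6, -1))), -122) = Mul(Add(-35, Mul(Rational(3, 2), Rational(-1, 6))), -122) = Mul(Add(-35, Rational(-1, 4)), -122) = Mul(Rational(-141, 4), -122) = Rational(8601, 2)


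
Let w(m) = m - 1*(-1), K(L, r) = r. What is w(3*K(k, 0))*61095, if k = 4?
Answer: 61095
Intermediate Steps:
w(m) = 1 + m (w(m) = m + 1 = 1 + m)
w(3*K(k, 0))*61095 = (1 + 3*0)*61095 = (1 + 0)*61095 = 1*61095 = 61095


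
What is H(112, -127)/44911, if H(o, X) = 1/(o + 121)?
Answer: 1/10464263 ≈ 9.5563e-8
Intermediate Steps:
H(o, X) = 1/(121 + o)
H(112, -127)/44911 = 1/((121 + 112)*44911) = (1/44911)/233 = (1/233)*(1/44911) = 1/10464263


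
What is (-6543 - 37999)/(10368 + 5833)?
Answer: -44542/16201 ≈ -2.7493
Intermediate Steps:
(-6543 - 37999)/(10368 + 5833) = -44542/16201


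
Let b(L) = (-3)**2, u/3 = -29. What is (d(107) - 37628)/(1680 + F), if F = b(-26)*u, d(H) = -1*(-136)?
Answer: -2884/69 ≈ -41.797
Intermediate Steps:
u = -87 (u = 3*(-29) = -87)
b(L) = 9
d(H) = 136
F = -783 (F = 9*(-87) = -783)
(d(107) - 37628)/(1680 + F) = (136 - 37628)/(1680 - 783) = -37492/897 = -37492*1/897 = -2884/69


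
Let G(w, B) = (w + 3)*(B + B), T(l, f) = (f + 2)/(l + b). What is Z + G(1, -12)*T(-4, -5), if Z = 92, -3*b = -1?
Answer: 148/11 ≈ 13.455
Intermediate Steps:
b = 1/3 (b = -1/3*(-1) = 1/3 ≈ 0.33333)
T(l, f) = (2 + f)/(1/3 + l) (T(l, f) = (f + 2)/(l + 1/3) = (2 + f)/(1/3 + l))
G(w, B) = 2*B*(3 + w) (G(w, B) = (3 + w)*(2*B) = 2*B*(3 + w))
Z + G(1, -12)*T(-4, -5) = 92 + (2*(-12)*(3 + 1))*(3*(2 - 5)/(1 + 3*(-4))) = 92 + (2*(-12)*4)*(3*(-3)/(1 - 12)) = 92 - 288*(-3)/(-11) = 92 - 288*(-1)*(-3)/11 = 92 - 96*9/11 = 92 - 864/11 = 148/11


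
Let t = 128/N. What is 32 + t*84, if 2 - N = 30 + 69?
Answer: -7648/97 ≈ -78.845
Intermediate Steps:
N = -97 (N = 2 - (30 + 69) = 2 - 1*99 = 2 - 99 = -97)
t = -128/97 (t = 128/(-97) = 128*(-1/97) = -128/97 ≈ -1.3196)
32 + t*84 = 32 - 128/97*84 = 32 - 10752/97 = -7648/97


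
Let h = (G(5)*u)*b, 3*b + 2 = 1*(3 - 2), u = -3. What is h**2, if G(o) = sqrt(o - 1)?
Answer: 4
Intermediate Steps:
b = -1/3 (b = -2/3 + (1*(3 - 2))/3 = -2/3 + (1*1)/3 = -2/3 + (1/3)*1 = -2/3 + 1/3 = -1/3 ≈ -0.33333)
G(o) = sqrt(-1 + o)
h = 2 (h = (sqrt(-1 + 5)*(-3))*(-1/3) = (sqrt(4)*(-3))*(-1/3) = (2*(-3))*(-1/3) = -6*(-1/3) = 2)
h**2 = 2**2 = 4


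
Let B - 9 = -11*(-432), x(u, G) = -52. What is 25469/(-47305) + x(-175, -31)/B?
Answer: -123717769/225219105 ≈ -0.54932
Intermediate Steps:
B = 4761 (B = 9 - 11*(-432) = 9 + 4752 = 4761)
25469/(-47305) + x(-175, -31)/B = 25469/(-47305) - 52/4761 = 25469*(-1/47305) - 52*1/4761 = -25469/47305 - 52/4761 = -123717769/225219105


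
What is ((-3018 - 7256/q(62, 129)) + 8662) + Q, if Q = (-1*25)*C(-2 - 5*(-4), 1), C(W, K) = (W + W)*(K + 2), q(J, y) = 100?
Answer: 71786/25 ≈ 2871.4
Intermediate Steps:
C(W, K) = 2*W*(2 + K) (C(W, K) = (2*W)*(2 + K) = 2*W*(2 + K))
Q = -2700 (Q = (-1*25)*(2*(-2 - 5*(-4))*(2 + 1)) = -50*(-2 + 20)*3 = -50*18*3 = -25*108 = -2700)
((-3018 - 7256/q(62, 129)) + 8662) + Q = ((-3018 - 7256/100) + 8662) - 2700 = ((-3018 - 7256*1/100) + 8662) - 2700 = ((-3018 - 1814/25) + 8662) - 2700 = (-77264/25 + 8662) - 2700 = 139286/25 - 2700 = 71786/25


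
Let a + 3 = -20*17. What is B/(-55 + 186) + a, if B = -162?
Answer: -45095/131 ≈ -344.24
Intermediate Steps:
a = -343 (a = -3 - 20*17 = -3 - 340 = -343)
B/(-55 + 186) + a = -162/(-55 + 186) - 343 = -162/131 - 343 = -45095/131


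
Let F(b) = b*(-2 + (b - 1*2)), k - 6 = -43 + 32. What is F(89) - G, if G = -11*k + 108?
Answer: 7402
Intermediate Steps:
k = -5 (k = 6 + (-43 + 32) = 6 - 11 = -5)
G = 163 (G = -11*(-5) + 108 = 55 + 108 = 163)
F(b) = b*(-4 + b) (F(b) = b*(-2 + (b - 2)) = b*(-2 + (-2 + b)) = b*(-4 + b))
F(89) - G = 89*(-4 + 89) - 1*163 = 89*85 - 163 = 7565 - 163 = 7402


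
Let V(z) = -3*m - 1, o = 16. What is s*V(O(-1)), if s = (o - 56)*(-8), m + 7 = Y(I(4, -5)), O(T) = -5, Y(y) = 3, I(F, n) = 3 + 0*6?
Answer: 3520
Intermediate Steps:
I(F, n) = 3 (I(F, n) = 3 + 0 = 3)
m = -4 (m = -7 + 3 = -4)
s = 320 (s = (16 - 56)*(-8) = -40*(-8) = 320)
V(z) = 11 (V(z) = -3*(-4) - 1 = 12 - 1 = 11)
s*V(O(-1)) = 320*11 = 3520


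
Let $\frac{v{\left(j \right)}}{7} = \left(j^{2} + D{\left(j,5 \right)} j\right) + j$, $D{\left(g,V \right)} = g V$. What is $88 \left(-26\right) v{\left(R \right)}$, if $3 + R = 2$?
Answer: $-80080$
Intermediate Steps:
$R = -1$ ($R = -3 + 2 = -1$)
$D{\left(g,V \right)} = V g$
$v{\left(j \right)} = 7 j + 42 j^{2}$ ($v{\left(j \right)} = 7 \left(\left(j^{2} + 5 j j\right) + j\right) = 7 \left(\left(j^{2} + 5 j^{2}\right) + j\right) = 7 \left(6 j^{2} + j\right) = 7 \left(j + 6 j^{2}\right) = 7 j + 42 j^{2}$)
$88 \left(-26\right) v{\left(R \right)} = 88 \left(-26\right) 7 \left(-1\right) \left(1 + 6 \left(-1\right)\right) = - 2288 \cdot 7 \left(-1\right) \left(1 - 6\right) = - 2288 \cdot 7 \left(-1\right) \left(-5\right) = \left(-2288\right) 35 = -80080$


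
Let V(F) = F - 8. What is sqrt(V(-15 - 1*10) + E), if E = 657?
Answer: 4*sqrt(39) ≈ 24.980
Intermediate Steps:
V(F) = -8 + F
sqrt(V(-15 - 1*10) + E) = sqrt((-8 + (-15 - 1*10)) + 657) = sqrt((-8 + (-15 - 10)) + 657) = sqrt((-8 - 25) + 657) = sqrt(-33 + 657) = sqrt(624) = 4*sqrt(39)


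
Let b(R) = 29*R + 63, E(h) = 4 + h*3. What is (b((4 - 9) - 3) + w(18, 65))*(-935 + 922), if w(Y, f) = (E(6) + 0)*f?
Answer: -16393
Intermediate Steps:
E(h) = 4 + 3*h
b(R) = 63 + 29*R
w(Y, f) = 22*f (w(Y, f) = ((4 + 3*6) + 0)*f = ((4 + 18) + 0)*f = (22 + 0)*f = 22*f)
(b((4 - 9) - 3) + w(18, 65))*(-935 + 922) = ((63 + 29*((4 - 9) - 3)) + 22*65)*(-935 + 922) = ((63 + 29*(-5 - 3)) + 1430)*(-13) = ((63 + 29*(-8)) + 1430)*(-13) = ((63 - 232) + 1430)*(-13) = (-169 + 1430)*(-13) = 1261*(-13) = -16393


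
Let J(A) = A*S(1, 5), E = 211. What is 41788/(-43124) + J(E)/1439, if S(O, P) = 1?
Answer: -12758442/15513859 ≈ -0.82239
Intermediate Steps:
J(A) = A (J(A) = A*1 = A)
41788/(-43124) + J(E)/1439 = 41788/(-43124) + 211/1439 = 41788*(-1/43124) + 211*(1/1439) = -10447/10781 + 211/1439 = -12758442/15513859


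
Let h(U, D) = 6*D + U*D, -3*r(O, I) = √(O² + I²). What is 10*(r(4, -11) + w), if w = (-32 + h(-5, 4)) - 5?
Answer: -330 - 10*√137/3 ≈ -369.02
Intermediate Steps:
r(O, I) = -√(I² + O²)/3 (r(O, I) = -√(O² + I²)/3 = -√(I² + O²)/3)
h(U, D) = 6*D + D*U
w = -33 (w = (-32 + 4*(6 - 5)) - 5 = (-32 + 4*1) - 5 = (-32 + 4) - 5 = -28 - 5 = -33)
10*(r(4, -11) + w) = 10*(-√((-11)² + 4²)/3 - 33) = 10*(-√(121 + 16)/3 - 33) = 10*(-√137/3 - 33) = 10*(-33 - √137/3) = -330 - 10*√137/3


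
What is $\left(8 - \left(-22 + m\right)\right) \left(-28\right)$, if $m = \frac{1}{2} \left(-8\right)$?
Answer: $-952$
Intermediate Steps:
$m = -4$ ($m = \frac{1}{2} \left(-8\right) = -4$)
$\left(8 - \left(-22 + m\right)\right) \left(-28\right) = \left(8 + \left(22 - -4\right)\right) \left(-28\right) = \left(8 + \left(22 + 4\right)\right) \left(-28\right) = \left(8 + 26\right) \left(-28\right) = 34 \left(-28\right) = -952$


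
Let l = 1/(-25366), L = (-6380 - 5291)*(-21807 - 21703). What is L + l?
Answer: 12880986956859/25366 ≈ 5.0781e+8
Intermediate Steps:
L = 507805210 (L = -11671*(-43510) = 507805210)
l = -1/25366 ≈ -3.9423e-5
L + l = 507805210 - 1/25366 = 12880986956859/25366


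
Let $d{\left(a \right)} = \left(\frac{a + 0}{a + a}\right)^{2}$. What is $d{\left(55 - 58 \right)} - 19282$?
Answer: $- \frac{77127}{4} \approx -19282.0$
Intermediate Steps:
$d{\left(a \right)} = \frac{1}{4}$ ($d{\left(a \right)} = \left(\frac{a}{2 a}\right)^{2} = \left(a \frac{1}{2 a}\right)^{2} = \left(\frac{1}{2}\right)^{2} = \frac{1}{4}$)
$d{\left(55 - 58 \right)} - 19282 = \frac{1}{4} - 19282 = - \frac{77127}{4}$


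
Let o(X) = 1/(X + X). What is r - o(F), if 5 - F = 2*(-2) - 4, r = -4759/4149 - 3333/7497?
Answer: -146475877/89859042 ≈ -1.6301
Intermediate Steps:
r = -5500760/3456117 (r = -4759*1/4149 - 3333*1/7497 = -4759/4149 - 1111/2499 = -5500760/3456117 ≈ -1.5916)
F = 13 (F = 5 - (2*(-2) - 4) = 5 - (-4 - 4) = 5 - 1*(-8) = 5 + 8 = 13)
o(X) = 1/(2*X)
r - o(F) = -5500760/3456117 - 1/(2*13) = -5500760/3456117 - 1*1/26 = -5500760/3456117 - 1/26 = -146475877/89859042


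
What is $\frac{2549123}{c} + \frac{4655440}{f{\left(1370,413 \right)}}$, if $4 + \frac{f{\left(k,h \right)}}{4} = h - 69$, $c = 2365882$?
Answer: $\frac{137721106317}{40219994} \approx 3424.2$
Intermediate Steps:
$f{\left(k,h \right)} = -292 + 4 h$ ($f{\left(k,h \right)} = -16 + 4 \left(h - 69\right) = -16 + 4 \left(-69 + h\right) = -16 + \left(-276 + 4 h\right) = -292 + 4 h$)
$\frac{2549123}{c} + \frac{4655440}{f{\left(1370,413 \right)}} = \frac{2549123}{2365882} + \frac{4655440}{-292 + 4 \cdot 413} = 2549123 \cdot \frac{1}{2365882} + \frac{4655440}{-292 + 1652} = \frac{2549123}{2365882} + \frac{4655440}{1360} = \frac{2549123}{2365882} + 4655440 \cdot \frac{1}{1360} = \frac{2549123}{2365882} + \frac{58193}{17} = \frac{137721106317}{40219994}$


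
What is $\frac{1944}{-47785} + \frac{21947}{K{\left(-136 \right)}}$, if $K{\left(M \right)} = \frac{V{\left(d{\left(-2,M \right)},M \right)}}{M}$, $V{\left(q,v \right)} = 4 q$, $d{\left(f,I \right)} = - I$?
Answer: $- \frac{1048745171}{191140} \approx -5486.8$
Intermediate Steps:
$K{\left(M \right)} = -4$ ($K{\left(M \right)} = \frac{4 \left(- M\right)}{M} = \frac{\left(-4\right) M}{M} = -4$)
$\frac{1944}{-47785} + \frac{21947}{K{\left(-136 \right)}} = \frac{1944}{-47785} + \frac{21947}{-4} = 1944 \left(- \frac{1}{47785}\right) + 21947 \left(- \frac{1}{4}\right) = - \frac{1944}{47785} - \frac{21947}{4} = - \frac{1048745171}{191140}$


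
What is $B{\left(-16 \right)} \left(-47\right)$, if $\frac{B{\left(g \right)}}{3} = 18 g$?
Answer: $40608$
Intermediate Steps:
$B{\left(g \right)} = 54 g$ ($B{\left(g \right)} = 3 \cdot 18 g = 54 g$)
$B{\left(-16 \right)} \left(-47\right) = 54 \left(-16\right) \left(-47\right) = \left(-864\right) \left(-47\right) = 40608$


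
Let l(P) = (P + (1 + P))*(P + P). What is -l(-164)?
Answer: -107256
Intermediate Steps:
l(P) = 2*P*(1 + 2*P) (l(P) = (1 + 2*P)*(2*P) = 2*P*(1 + 2*P))
-l(-164) = -2*(-164)*(1 + 2*(-164)) = -2*(-164)*(1 - 328) = -2*(-164)*(-327) = -1*107256 = -107256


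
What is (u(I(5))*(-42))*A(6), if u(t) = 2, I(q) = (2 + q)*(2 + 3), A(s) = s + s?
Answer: -1008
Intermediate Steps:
A(s) = 2*s
I(q) = 10 + 5*q (I(q) = (2 + q)*5 = 10 + 5*q)
(u(I(5))*(-42))*A(6) = (2*(-42))*(2*6) = -84*12 = -1008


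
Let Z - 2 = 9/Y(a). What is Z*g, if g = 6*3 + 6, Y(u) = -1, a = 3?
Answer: -168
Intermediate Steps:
Z = -7 (Z = 2 + 9/(-1) = 2 + 9*(-1) = 2 - 9 = -7)
g = 24 (g = 18 + 6 = 24)
Z*g = -7*24 = -168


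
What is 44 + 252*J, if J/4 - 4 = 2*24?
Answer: 52460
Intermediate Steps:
J = 208 (J = 16 + 4*(2*24) = 16 + 4*48 = 16 + 192 = 208)
44 + 252*J = 44 + 252*208 = 44 + 52416 = 52460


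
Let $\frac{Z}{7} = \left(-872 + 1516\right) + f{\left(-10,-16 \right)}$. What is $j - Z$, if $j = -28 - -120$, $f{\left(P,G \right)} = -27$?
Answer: $-4227$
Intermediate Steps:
$Z = 4319$ ($Z = 7 \left(\left(-872 + 1516\right) - 27\right) = 7 \left(644 - 27\right) = 7 \cdot 617 = 4319$)
$j = 92$ ($j = -28 + 120 = 92$)
$j - Z = 92 - 4319 = -4227$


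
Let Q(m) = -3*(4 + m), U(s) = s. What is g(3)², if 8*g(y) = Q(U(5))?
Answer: 729/64 ≈ 11.391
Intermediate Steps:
Q(m) = -12 - 3*m
g(y) = -27/8 (g(y) = (-12 - 3*5)/8 = (-12 - 15)/8 = (⅛)*(-27) = -27/8)
g(3)² = (-27/8)² = 729/64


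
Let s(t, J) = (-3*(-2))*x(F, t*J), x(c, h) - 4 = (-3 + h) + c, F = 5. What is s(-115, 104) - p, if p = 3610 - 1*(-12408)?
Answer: -87742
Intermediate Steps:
p = 16018 (p = 3610 + 12408 = 16018)
x(c, h) = 1 + c + h (x(c, h) = 4 + ((-3 + h) + c) = 4 + (-3 + c + h) = 1 + c + h)
s(t, J) = 36 + 6*J*t (s(t, J) = (-3*(-2))*(1 + 5 + t*J) = 6*(1 + 5 + J*t) = 6*(6 + J*t) = 36 + 6*J*t)
s(-115, 104) - p = (36 + 6*104*(-115)) - 1*16018 = (36 - 71760) - 16018 = -71724 - 16018 = -87742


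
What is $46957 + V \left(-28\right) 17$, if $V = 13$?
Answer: $40769$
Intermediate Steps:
$46957 + V \left(-28\right) 17 = 46957 + 13 \left(-28\right) 17 = 46957 - 6188 = 40769$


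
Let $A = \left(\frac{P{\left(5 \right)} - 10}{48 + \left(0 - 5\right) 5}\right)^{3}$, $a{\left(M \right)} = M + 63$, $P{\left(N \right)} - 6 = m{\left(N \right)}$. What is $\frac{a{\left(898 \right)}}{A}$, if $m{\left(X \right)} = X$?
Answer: $11692487$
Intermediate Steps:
$P{\left(N \right)} = 6 + N$
$a{\left(M \right)} = 63 + M$
$A = \frac{1}{12167}$ ($A = \left(\frac{\left(6 + 5\right) - 10}{48 + \left(0 - 5\right) 5}\right)^{3} = \left(\frac{11 - 10}{48 - 25}\right)^{3} = \left(1 \frac{1}{48 - 25}\right)^{3} = \left(1 \cdot \frac{1}{23}\right)^{3} = \left(\frac{1}{23}\right)^{3} = \frac{1}{12167} \approx 8.219 \cdot 10^{-5}$)
$\frac{a{\left(898 \right)}}{A} = \left(63 + 898\right) \frac{1}{\frac{1}{12167}} = 961 \cdot 12167 = 11692487$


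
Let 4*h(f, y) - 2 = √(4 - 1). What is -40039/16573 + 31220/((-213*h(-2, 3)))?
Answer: -4147800787/3530049 + 124880*√3/213 ≈ -159.51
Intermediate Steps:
h(f, y) = ½ + √3/4 (h(f, y) = ½ + √(4 - 1)/4 = ½ + √3/4)
-40039/16573 + 31220/((-213*h(-2, 3))) = -40039/16573 + 31220/((-213*(½ + √3/4))) = -40039*1/16573 + 31220/(-213/2 - 213*√3/4) = -40039/16573 + 31220/(-213/2 - 213*√3/4)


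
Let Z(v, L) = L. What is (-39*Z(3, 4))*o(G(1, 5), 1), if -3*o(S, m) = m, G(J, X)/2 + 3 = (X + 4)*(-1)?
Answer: 52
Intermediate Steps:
G(J, X) = -14 - 2*X (G(J, X) = -6 + 2*((X + 4)*(-1)) = -6 + 2*((4 + X)*(-1)) = -6 + 2*(-4 - X) = -6 + (-8 - 2*X) = -14 - 2*X)
o(S, m) = -m/3
(-39*Z(3, 4))*o(G(1, 5), 1) = (-39*4)*(-⅓*1) = -156*(-⅓) = 52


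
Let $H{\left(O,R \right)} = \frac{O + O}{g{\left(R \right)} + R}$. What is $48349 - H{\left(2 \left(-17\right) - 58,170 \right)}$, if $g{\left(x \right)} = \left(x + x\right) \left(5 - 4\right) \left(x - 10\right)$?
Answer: $\frac{1319202557}{27285} \approx 48349.0$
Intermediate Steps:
$g{\left(x \right)} = 2 x \left(-10 + x\right)$ ($g{\left(x \right)} = 2 x 1 \left(-10 + x\right) = 2 x \left(-10 + x\right)$)
$H{\left(O,R \right)} = \frac{2 O}{R + 2 R \left(-10 + R\right)}$ ($H{\left(O,R \right)} = \frac{O + O}{2 R \left(-10 + R\right) + R} = \frac{2 O}{R + 2 R \left(-10 + R\right)}$)
$48349 - H{\left(2 \left(-17\right) - 58,170 \right)} = 48349 - \frac{2 \left(2 \left(-17\right) - 58\right)}{170 \left(-19 + 2 \cdot 170\right)} = 48349 - 2 \left(-34 - 58\right) \frac{1}{170} \frac{1}{-19 + 340} = 48349 - 2 \left(-92\right) \frac{1}{170} \cdot \frac{1}{321} = 48349 - - \frac{92}{27285} = 48349 + \frac{92}{27285} = \frac{1319202557}{27285}$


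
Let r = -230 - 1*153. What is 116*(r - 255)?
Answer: -74008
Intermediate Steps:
r = -383 (r = -230 - 153 = -383)
116*(r - 255) = 116*(-383 - 255) = 116*(-638) = -74008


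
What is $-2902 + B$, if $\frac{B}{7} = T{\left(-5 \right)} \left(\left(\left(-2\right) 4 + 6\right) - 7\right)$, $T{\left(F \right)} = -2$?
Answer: $-2776$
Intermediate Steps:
$B = 126$ ($B = 7 \left(- 2 \left(\left(\left(-2\right) 4 + 6\right) - 7\right)\right) = 7 \left(- 2 \left(\left(-8 + 6\right) - 7\right)\right) = 7 \left(- 2 \left(-2 - 7\right)\right) = 7 \left(\left(-2\right) \left(-9\right)\right) = 7 \cdot 18 = 126$)
$-2902 + B = -2902 + 126 = -2776$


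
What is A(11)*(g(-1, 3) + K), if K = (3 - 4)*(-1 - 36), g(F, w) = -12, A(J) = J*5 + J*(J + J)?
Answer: 7425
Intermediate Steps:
A(J) = 2*J² + 5*J (A(J) = 5*J + J*(2*J) = 5*J + 2*J² = 2*J² + 5*J)
K = 37 (K = -1*(-37) = 37)
A(11)*(g(-1, 3) + K) = (11*(5 + 2*11))*(-12 + 37) = (11*(5 + 22))*25 = (11*27)*25 = 297*25 = 7425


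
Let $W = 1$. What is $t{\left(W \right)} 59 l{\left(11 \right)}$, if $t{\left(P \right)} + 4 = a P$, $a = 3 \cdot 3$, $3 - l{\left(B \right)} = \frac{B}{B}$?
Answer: $590$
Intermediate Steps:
$l{\left(B \right)} = 2$ ($l{\left(B \right)} = 3 - \frac{B}{B} = 3 - 1 = 2$)
$a = 9$
$t{\left(P \right)} = -4 + 9 P$
$t{\left(W \right)} 59 l{\left(11 \right)} = \left(-4 + 9 \cdot 1\right) 59 \cdot 2 = \left(-4 + 9\right) 59 \cdot 2 = 5 \cdot 59 \cdot 2 = 295 \cdot 2 = 590$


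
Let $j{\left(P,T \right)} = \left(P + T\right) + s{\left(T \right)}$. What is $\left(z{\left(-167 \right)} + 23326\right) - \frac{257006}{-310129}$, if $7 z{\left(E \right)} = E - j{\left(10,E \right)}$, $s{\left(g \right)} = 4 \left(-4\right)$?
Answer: $\frac{50642143194}{2170903} \approx 23328.0$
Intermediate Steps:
$s{\left(g \right)} = -16$
$j{\left(P,T \right)} = -16 + P + T$ ($j{\left(P,T \right)} = \left(P + T\right) - 16 = -16 + P + T$)
$z{\left(E \right)} = \frac{6}{7}$ ($z{\left(E \right)} = \frac{E - \left(-16 + 10 + E\right)}{7} = \frac{E - \left(-6 + E\right)}{7} = \frac{1}{7} \cdot 6 = \frac{6}{7}$)
$\left(z{\left(-167 \right)} + 23326\right) - \frac{257006}{-310129} = \left(\frac{6}{7} + 23326\right) - \frac{257006}{-310129} = \frac{163288}{7} - - \frac{257006}{310129} = \frac{163288}{7} + \frac{257006}{310129} = \frac{50642143194}{2170903}$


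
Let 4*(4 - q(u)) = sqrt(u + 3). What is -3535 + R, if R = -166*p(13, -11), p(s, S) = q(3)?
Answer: -4199 + 83*sqrt(6)/2 ≈ -4097.3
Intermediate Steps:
q(u) = 4 - sqrt(3 + u)/4 (q(u) = 4 - sqrt(u + 3)/4 = 4 - sqrt(3 + u)/4)
p(s, S) = 4 - sqrt(6)/4 (p(s, S) = 4 - sqrt(3 + 3)/4 = 4 - sqrt(6)/4)
R = -664 + 83*sqrt(6)/2 (R = -166*(4 - sqrt(6)/4) = -664 + 83*sqrt(6)/2 ≈ -562.35)
-3535 + R = -3535 + (-664 + 83*sqrt(6)/2) = -4199 + 83*sqrt(6)/2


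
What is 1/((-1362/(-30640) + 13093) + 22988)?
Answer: 15320/552761601 ≈ 2.7715e-5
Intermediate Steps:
1/((-1362/(-30640) + 13093) + 22988) = 1/((-1362*(-1/30640) + 13093) + 22988) = 1/((681/15320 + 13093) + 22988) = 1/(200585441/15320 + 22988) = 1/(552761601/15320) = 15320/552761601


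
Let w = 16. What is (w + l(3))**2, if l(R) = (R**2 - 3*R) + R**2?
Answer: 625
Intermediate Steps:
l(R) = -3*R + 2*R**2
(w + l(3))**2 = (16 + 3*(-3 + 2*3))**2 = (16 + 3*(-3 + 6))**2 = (16 + 3*3)**2 = (16 + 9)**2 = 25**2 = 625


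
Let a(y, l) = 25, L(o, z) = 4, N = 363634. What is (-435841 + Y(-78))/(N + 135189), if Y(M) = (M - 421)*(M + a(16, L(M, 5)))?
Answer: -409394/498823 ≈ -0.82072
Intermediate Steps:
Y(M) = (-421 + M)*(25 + M) (Y(M) = (M - 421)*(M + 25) = (-421 + M)*(25 + M))
(-435841 + Y(-78))/(N + 135189) = (-435841 + (-10525 + (-78)² - 396*(-78)))/(363634 + 135189) = (-435841 + (-10525 + 6084 + 30888))/498823 = (-435841 + 26447)*(1/498823) = -409394*1/498823 = -409394/498823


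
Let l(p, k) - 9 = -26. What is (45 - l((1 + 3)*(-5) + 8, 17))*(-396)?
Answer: -24552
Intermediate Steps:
l(p, k) = -17 (l(p, k) = 9 - 26 = -17)
(45 - l((1 + 3)*(-5) + 8, 17))*(-396) = (45 - 1*(-17))*(-396) = (45 + 17)*(-396) = 62*(-396) = -24552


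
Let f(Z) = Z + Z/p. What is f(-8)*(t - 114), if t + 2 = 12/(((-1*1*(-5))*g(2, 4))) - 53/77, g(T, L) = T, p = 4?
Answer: 88926/77 ≈ 1154.9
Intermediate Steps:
f(Z) = 5*Z/4 (f(Z) = Z + Z/4 = 5*Z/4)
t = -573/385 (t = -2 + (12/(((-1*1*(-5))*2)) - 53/77) = -2 + (12/((-1*(-5)*2)) - 53*1/77) = -2 + (12/((5*2)) - 53/77) = -2 + (12/10 - 53/77) = -2 + (12*(⅒) - 53/77) = -2 + (6/5 - 53/77) = -2 + 197/385 = -573/385 ≈ -1.4883)
f(-8)*(t - 114) = ((5/4)*(-8))*(-573/385 - 114) = -10*(-44463/385) = 88926/77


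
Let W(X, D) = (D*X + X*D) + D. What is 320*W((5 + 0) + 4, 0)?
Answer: 0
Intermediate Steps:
W(X, D) = D + 2*D*X (W(X, D) = (D*X + D*X) + D = 2*D*X + D = D + 2*D*X)
320*W((5 + 0) + 4, 0) = 320*(0*(1 + 2*((5 + 0) + 4))) = 320*(0*(1 + 2*(5 + 4))) = 320*(0*(1 + 2*9)) = 320*(0*(1 + 18)) = 320*(0*19) = 320*0 = 0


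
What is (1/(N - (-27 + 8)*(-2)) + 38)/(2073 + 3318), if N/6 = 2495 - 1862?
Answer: 47627/6756720 ≈ 0.0070488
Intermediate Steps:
N = 3798 (N = 6*(2495 - 1862) = 6*633 = 3798)
(1/(N - (-27 + 8)*(-2)) + 38)/(2073 + 3318) = (1/(3798 - (-27 + 8)*(-2)) + 38)/(2073 + 3318) = (1/(3798 - (-19)*(-2)) + 38)/5391 = (1/(3798 - 1*38) + 38)*(1/5391) = (1/(3798 - 38) + 38)*(1/5391) = (1/3760 + 38)*(1/5391) = (142881/3760)*(1/5391) = 47627/6756720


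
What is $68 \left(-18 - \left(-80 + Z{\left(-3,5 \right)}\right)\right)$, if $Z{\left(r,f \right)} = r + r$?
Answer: $4624$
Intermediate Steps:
$Z{\left(r,f \right)} = 2 r$
$68 \left(-18 - \left(-80 + Z{\left(-3,5 \right)}\right)\right) = 68 \left(-18 + \left(80 - 2 \left(-3\right)\right)\right) = 68 \left(-18 + \left(80 - -6\right)\right) = 68 \left(-18 + \left(80 + 6\right)\right) = 68 \left(-18 + 86\right) = 68 \cdot 68 = 4624$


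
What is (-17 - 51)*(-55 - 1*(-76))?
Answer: -1428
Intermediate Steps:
(-17 - 51)*(-55 - 1*(-76)) = -68*(-55 + 76) = -68*21 = -1428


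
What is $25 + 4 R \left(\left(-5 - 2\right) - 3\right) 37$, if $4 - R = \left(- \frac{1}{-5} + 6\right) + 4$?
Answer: $9201$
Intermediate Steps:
$R = - \frac{31}{5}$ ($R = 4 - \left(\left(- \frac{1}{-5} + 6\right) + 4\right) = 4 - \left(\left(\left(-1\right) \left(- \frac{1}{5}\right) + 6\right) + 4\right) = 4 - \left(\left(\frac{1}{5} + 6\right) + 4\right) = 4 - \left(\frac{31}{5} + 4\right) = 4 - \frac{51}{5} = - \frac{31}{5} \approx -6.2$)
$25 + 4 R \left(\left(-5 - 2\right) - 3\right) 37 = 25 + 4 \left(- \frac{31}{5}\right) \left(\left(-5 - 2\right) - 3\right) 37 = 25 + - \frac{124 \left(-7 - 3\right)}{5} \cdot 37 = 25 + \left(- \frac{124}{5}\right) \left(-10\right) 37 = 25 + 248 \cdot 37 = 25 + 9176 = 9201$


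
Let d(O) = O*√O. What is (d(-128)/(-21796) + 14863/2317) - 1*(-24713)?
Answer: 57274884/2317 + 256*I*√2/5449 ≈ 24719.0 + 0.066441*I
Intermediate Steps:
d(O) = O^(3/2)
(d(-128)/(-21796) + 14863/2317) - 1*(-24713) = ((-128)^(3/2)/(-21796) + 14863/2317) - 1*(-24713) = (-1024*I*√2*(-1/21796) + 14863*(1/2317)) + 24713 = (256*I*√2/5449 + 14863/2317) + 24713 = (14863/2317 + 256*I*√2/5449) + 24713 = 57274884/2317 + 256*I*√2/5449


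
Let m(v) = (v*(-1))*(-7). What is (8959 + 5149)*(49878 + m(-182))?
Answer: 685705232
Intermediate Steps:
m(v) = 7*v (m(v) = -v*(-7) = 7*v)
(8959 + 5149)*(49878 + m(-182)) = (8959 + 5149)*(49878 + 7*(-182)) = 14108*(49878 - 1274) = 14108*48604 = 685705232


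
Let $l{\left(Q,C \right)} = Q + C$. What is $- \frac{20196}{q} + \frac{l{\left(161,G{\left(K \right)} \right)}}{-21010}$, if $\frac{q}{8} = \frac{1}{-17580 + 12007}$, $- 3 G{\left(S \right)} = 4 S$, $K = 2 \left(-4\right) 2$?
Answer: $\frac{443385748054}{31515} \approx 1.4069 \cdot 10^{7}$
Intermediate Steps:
$K = -16$ ($K = \left(-8\right) 2 = -16$)
$G{\left(S \right)} = - \frac{4 S}{3}$
$q = - \frac{8}{5573}$ ($q = \frac{8}{-17580 + 12007} = \frac{8}{-5573} = 8 \left(- \frac{1}{5573}\right) = - \frac{8}{5573} \approx -0.0014355$)
$l{\left(Q,C \right)} = C + Q$
$- \frac{20196}{q} + \frac{l{\left(161,G{\left(K \right)} \right)}}{-21010} = - \frac{20196}{- \frac{8}{5573}} + \frac{\left(- \frac{4}{3}\right) \left(-16\right) + 161}{-21010} = \left(-20196\right) \left(- \frac{5573}{8}\right) + \left(\frac{64}{3} + 161\right) \left(- \frac{1}{21010}\right) = \frac{28138077}{2} + \frac{547}{3} \left(- \frac{1}{21010}\right) = \frac{28138077}{2} - \frac{547}{63030} = \frac{443385748054}{31515}$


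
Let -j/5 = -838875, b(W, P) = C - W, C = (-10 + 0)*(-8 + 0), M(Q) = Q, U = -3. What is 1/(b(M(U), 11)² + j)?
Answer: 1/4201264 ≈ 2.3802e-7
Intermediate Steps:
C = 80 (C = -10*(-8) = 80)
b(W, P) = 80 - W
j = 4194375 (j = -5*(-838875) = 4194375)
1/(b(M(U), 11)² + j) = 1/((80 - 1*(-3))² + 4194375) = 1/((80 + 3)² + 4194375) = 1/(83² + 4194375) = 1/(6889 + 4194375) = 1/4201264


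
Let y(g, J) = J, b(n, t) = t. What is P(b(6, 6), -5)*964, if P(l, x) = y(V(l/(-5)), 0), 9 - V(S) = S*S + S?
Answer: 0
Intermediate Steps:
V(S) = 9 - S - S² (V(S) = 9 - (S*S + S) = 9 - (S² + S) = 9 - (S + S²) = 9 + (-S - S²) = 9 - S - S²)
P(l, x) = 0
P(b(6, 6), -5)*964 = 0*964 = 0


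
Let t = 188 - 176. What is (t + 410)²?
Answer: 178084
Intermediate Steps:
t = 12
(t + 410)² = (12 + 410)² = 422² = 178084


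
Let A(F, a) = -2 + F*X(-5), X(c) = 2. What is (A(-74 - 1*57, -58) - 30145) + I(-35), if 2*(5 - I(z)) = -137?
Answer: -60671/2 ≈ -30336.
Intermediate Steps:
A(F, a) = -2 + 2*F (A(F, a) = -2 + F*2 = -2 + 2*F)
I(z) = 147/2 (I(z) = 5 - ½*(-137) = 5 + 137/2 = 147/2)
(A(-74 - 1*57, -58) - 30145) + I(-35) = ((-2 + 2*(-74 - 1*57)) - 30145) + 147/2 = ((-2 + 2*(-74 - 57)) - 30145) + 147/2 = ((-2 + 2*(-131)) - 30145) + 147/2 = ((-2 - 262) - 30145) + 147/2 = (-264 - 30145) + 147/2 = -30409 + 147/2 = -60671/2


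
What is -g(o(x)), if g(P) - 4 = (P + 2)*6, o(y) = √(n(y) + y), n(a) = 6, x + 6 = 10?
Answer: -16 - 6*√10 ≈ -34.974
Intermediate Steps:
x = 4 (x = -6 + 10 = 4)
o(y) = √(6 + y)
g(P) = 16 + 6*P (g(P) = 4 + (P + 2)*6 = 4 + (2 + P)*6 = 4 + (12 + 6*P) = 16 + 6*P)
-g(o(x)) = -(16 + 6*√(6 + 4)) = -(16 + 6*√10) = -16 - 6*√10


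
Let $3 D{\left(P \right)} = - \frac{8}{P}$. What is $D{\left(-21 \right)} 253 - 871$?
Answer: $- \frac{52849}{63} \approx -838.87$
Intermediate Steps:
$D{\left(P \right)} = - \frac{8}{3 P}$ ($D{\left(P \right)} = \frac{\left(-8\right) \frac{1}{P}}{3} = - \frac{8}{3 P}$)
$D{\left(-21 \right)} 253 - 871 = - \frac{8}{3 \left(-21\right)} 253 - 871 = \left(- \frac{8}{3}\right) \left(- \frac{1}{21}\right) 253 - 871 = \frac{8}{63} \cdot 253 - 871 = \frac{2024}{63} - 871 = - \frac{52849}{63}$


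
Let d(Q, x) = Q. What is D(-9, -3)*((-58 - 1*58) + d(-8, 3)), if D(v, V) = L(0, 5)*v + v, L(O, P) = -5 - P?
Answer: -10044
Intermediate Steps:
D(v, V) = -9*v (D(v, V) = (-5 - 1*5)*v + v = (-5 - 5)*v + v = -10*v + v = -9*v)
D(-9, -3)*((-58 - 1*58) + d(-8, 3)) = (-9*(-9))*((-58 - 1*58) - 8) = 81*((-58 - 58) - 8) = 81*(-116 - 8) = 81*(-124) = -10044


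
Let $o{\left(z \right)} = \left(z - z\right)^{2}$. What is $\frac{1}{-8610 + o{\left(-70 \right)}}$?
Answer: $- \frac{1}{8610} \approx -0.00011614$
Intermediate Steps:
$o{\left(z \right)} = 0$ ($o{\left(z \right)} = 0^{2} = 0$)
$\frac{1}{-8610 + o{\left(-70 \right)}} = \frac{1}{-8610 + 0} = \frac{1}{-8610} = - \frac{1}{8610}$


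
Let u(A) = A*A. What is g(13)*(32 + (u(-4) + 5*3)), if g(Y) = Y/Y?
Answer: 63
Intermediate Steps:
u(A) = A²
g(Y) = 1
g(13)*(32 + (u(-4) + 5*3)) = 1*(32 + ((-4)² + 5*3)) = 1*(32 + (16 + 15)) = 1*(32 + 31) = 1*63 = 63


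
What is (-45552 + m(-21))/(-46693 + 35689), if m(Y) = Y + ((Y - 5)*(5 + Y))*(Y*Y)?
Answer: -45961/3668 ≈ -12.530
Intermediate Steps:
m(Y) = Y + Y**2*(-5 + Y)*(5 + Y) (m(Y) = Y + ((-5 + Y)*(5 + Y))*Y**2 = Y + Y**2*(-5 + Y)*(5 + Y))
(-45552 + m(-21))/(-46693 + 35689) = (-45552 - 21*(1 + (-21)**3 - 25*(-21)))/(-46693 + 35689) = (-45552 - 21*(1 - 9261 + 525))/(-11004) = (-45552 - 21*(-8735))*(-1/11004) = (-45552 + 183435)*(-1/11004) = 137883*(-1/11004) = -45961/3668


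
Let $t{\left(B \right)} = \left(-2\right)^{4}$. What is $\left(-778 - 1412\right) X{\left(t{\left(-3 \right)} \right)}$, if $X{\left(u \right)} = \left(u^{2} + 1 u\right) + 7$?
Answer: $-611010$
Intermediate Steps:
$t{\left(B \right)} = 16$
$X{\left(u \right)} = 7 + u + u^{2}$ ($X{\left(u \right)} = \left(u^{2} + u\right) + 7 = \left(u + u^{2}\right) + 7 = 7 + u + u^{2}$)
$\left(-778 - 1412\right) X{\left(t{\left(-3 \right)} \right)} = \left(-778 - 1412\right) \left(7 + 16 + 16^{2}\right) = \left(-778 - 1412\right) \left(7 + 16 + 256\right) = \left(-2190\right) 279 = -611010$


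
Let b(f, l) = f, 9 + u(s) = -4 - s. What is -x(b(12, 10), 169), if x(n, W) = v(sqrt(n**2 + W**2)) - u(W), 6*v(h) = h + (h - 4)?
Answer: -544/3 - sqrt(28705)/3 ≈ -237.81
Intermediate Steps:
u(s) = -13 - s (u(s) = -9 + (-4 - s) = -13 - s)
v(h) = -2/3 + h/3 (v(h) = (h + (h - 4))/6 = (h + (-4 + h))/6 = (-4 + 2*h)/6 = -2/3 + h/3)
x(n, W) = 37/3 + W + sqrt(W**2 + n**2)/3 (x(n, W) = (-2/3 + sqrt(n**2 + W**2)/3) - (-13 - W) = (-2/3 + sqrt(W**2 + n**2)/3) + (13 + W) = 37/3 + W + sqrt(W**2 + n**2)/3)
-x(b(12, 10), 169) = -(37/3 + 169 + sqrt(169**2 + 12**2)/3) = -(37/3 + 169 + sqrt(28561 + 144)/3) = -(37/3 + 169 + sqrt(28705)/3) = -(544/3 + sqrt(28705)/3) = -544/3 - sqrt(28705)/3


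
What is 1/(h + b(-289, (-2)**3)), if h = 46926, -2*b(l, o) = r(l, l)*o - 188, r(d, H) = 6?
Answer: 1/47044 ≈ 2.1257e-5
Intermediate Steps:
b(l, o) = 94 - 3*o (b(l, o) = -(6*o - 188)/2 = -(-188 + 6*o)/2 = 94 - 3*o)
1/(h + b(-289, (-2)**3)) = 1/(46926 + (94 - 3*(-2)**3)) = 1/(46926 + (94 - 3*(-8))) = 1/(46926 + (94 + 24)) = 1/(46926 + 118) = 1/47044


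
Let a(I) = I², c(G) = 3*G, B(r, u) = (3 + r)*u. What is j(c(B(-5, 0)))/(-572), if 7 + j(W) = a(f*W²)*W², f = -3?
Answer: 7/572 ≈ 0.012238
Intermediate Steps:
B(r, u) = u*(3 + r)
j(W) = -7 + 9*W⁶ (j(W) = -7 + (-3*W²)²*W² = -7 + (9*W⁴)*W² = -7 + 9*W⁶)
j(c(B(-5, 0)))/(-572) = (-7 + 9*(3*(0*(3 - 5)))⁶)/(-572) = (-7 + 9*(3*(0*(-2)))⁶)*(-1/572) = (-7 + 9*(3*0)⁶)*(-1/572) = (-7 + 9*0⁶)*(-1/572) = (-7 + 9*0)*(-1/572) = (-7 + 0)*(-1/572) = -7*(-1/572) = 7/572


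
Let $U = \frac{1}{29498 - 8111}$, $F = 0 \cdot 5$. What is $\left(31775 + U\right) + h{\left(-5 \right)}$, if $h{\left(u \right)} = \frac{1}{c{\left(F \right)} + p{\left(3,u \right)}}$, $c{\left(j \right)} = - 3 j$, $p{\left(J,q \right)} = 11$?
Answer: $\frac{7475312573}{235257} \approx 31775.0$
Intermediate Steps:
$F = 0$
$h{\left(u \right)} = \frac{1}{11}$ ($h{\left(u \right)} = \frac{1}{\left(-3\right) 0 + 11} = \frac{1}{0 + 11} = \frac{1}{11}$)
$U = \frac{1}{21387} \approx 4.6757 \cdot 10^{-5}$
$\left(31775 + U\right) + h{\left(-5 \right)} = \left(31775 + \frac{1}{21387}\right) + \frac{1}{11} = \frac{679571926}{21387} + \frac{1}{11} = \frac{7475312573}{235257}$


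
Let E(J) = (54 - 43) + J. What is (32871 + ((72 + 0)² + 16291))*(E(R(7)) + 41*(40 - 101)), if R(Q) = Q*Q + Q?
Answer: -132278164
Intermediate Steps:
R(Q) = Q + Q² (R(Q) = Q² + Q = Q + Q²)
E(J) = 11 + J
(32871 + ((72 + 0)² + 16291))*(E(R(7)) + 41*(40 - 101)) = (32871 + ((72 + 0)² + 16291))*((11 + 7*(1 + 7)) + 41*(40 - 101)) = (32871 + (72² + 16291))*((11 + 7*8) + 41*(-61)) = (32871 + (5184 + 16291))*((11 + 56) - 2501) = (32871 + 21475)*(67 - 2501) = 54346*(-2434) = -132278164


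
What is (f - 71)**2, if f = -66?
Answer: 18769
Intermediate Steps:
(f - 71)**2 = (-66 - 71)**2 = (-137)**2 = 18769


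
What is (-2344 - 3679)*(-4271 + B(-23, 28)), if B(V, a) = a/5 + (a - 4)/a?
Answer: 898986957/35 ≈ 2.5685e+7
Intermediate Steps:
B(V, a) = a/5 + (-4 + a)/a (B(V, a) = a*(⅕) + (-4 + a)/a = a/5 + (-4 + a)/a)
(-2344 - 3679)*(-4271 + B(-23, 28)) = (-2344 - 3679)*(-4271 + (1 - 4/28 + (⅕)*28)) = -6023*(-4271 + (1 - 4*1/28 + 28/5)) = -6023*(-4271 + (1 - ⅐ + 28/5)) = -6023*(-4271 + 226/35) = -6023*(-149259/35) = 898986957/35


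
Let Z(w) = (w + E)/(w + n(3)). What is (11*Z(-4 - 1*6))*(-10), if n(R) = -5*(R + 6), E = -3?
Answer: -26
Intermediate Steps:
n(R) = -30 - 5*R (n(R) = -5*(6 + R) = -30 - 5*R)
Z(w) = (-3 + w)/(-45 + w) (Z(w) = (w - 3)/(w + (-30 - 5*3)) = (-3 + w)/(w + (-30 - 15)) = (-3 + w)/(w - 45) = (-3 + w)/(-45 + w))
(11*Z(-4 - 1*6))*(-10) = (11*((-3 + (-4 - 1*6))/(-45 + (-4 - 1*6))))*(-10) = (11*((-3 + (-4 - 6))/(-45 + (-4 - 6))))*(-10) = (11*((-3 - 10)/(-45 - 10)))*(-10) = (11*(-13/(-55)))*(-10) = (11*(-1/55*(-13)))*(-10) = (11*(13/55))*(-10) = (13/5)*(-10) = -26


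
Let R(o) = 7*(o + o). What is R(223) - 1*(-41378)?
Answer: 44500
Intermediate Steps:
R(o) = 14*o (R(o) = 7*(2*o) = 14*o)
R(223) - 1*(-41378) = 14*223 - 1*(-41378) = 3122 + 41378 = 44500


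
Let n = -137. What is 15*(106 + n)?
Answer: -465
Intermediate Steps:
15*(106 + n) = 15*(106 - 137) = 15*(-31) = -465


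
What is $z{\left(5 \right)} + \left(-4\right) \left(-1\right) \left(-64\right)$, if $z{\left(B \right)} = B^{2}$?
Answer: $-231$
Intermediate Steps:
$z{\left(5 \right)} + \left(-4\right) \left(-1\right) \left(-64\right) = 5^{2} + \left(-4\right) \left(-1\right) \left(-64\right) = 25 + 4 \left(-64\right) = 25 - 256 = -231$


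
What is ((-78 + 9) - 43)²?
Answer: 12544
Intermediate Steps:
((-78 + 9) - 43)² = (-69 - 43)² = (-112)² = 12544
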